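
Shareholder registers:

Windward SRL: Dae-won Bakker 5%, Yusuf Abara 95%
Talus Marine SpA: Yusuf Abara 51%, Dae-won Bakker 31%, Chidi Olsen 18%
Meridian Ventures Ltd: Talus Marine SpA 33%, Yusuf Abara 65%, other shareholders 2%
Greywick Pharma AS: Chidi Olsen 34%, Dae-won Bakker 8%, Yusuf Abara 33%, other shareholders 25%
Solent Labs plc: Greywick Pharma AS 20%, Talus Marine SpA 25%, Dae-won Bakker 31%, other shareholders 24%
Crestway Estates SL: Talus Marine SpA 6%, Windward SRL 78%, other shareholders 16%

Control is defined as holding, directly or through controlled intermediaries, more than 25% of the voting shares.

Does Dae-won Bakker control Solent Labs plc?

Dae-won holds 31% of Talus, so Dae-won controls Talus.
Talus and Dae-won together hold 25% + 31% = 56% of Solent, so Dae-won controls Solent.

Yes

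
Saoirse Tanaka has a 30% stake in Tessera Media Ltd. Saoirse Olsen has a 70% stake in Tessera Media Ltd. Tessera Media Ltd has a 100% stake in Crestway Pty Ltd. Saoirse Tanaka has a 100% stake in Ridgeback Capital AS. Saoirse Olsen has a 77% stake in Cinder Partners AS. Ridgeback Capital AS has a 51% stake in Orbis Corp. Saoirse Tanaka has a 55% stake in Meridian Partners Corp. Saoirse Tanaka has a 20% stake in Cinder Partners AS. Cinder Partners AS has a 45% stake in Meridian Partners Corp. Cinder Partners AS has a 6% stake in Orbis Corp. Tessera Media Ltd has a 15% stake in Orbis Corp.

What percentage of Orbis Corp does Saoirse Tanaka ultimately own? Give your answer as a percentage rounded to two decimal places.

56.70%

Saoirse Tanaka reaches Orbis along 3 paths.
Via Tessera: 30% × 15% = 4.5%.
Via Ridgeback: 100% × 51% = 51%.
Via Cinder: 20% × 6% = 1.2%.
Total: 4.5% + 51% + 1.2% = 56.7%.
Rounded: 56.70%.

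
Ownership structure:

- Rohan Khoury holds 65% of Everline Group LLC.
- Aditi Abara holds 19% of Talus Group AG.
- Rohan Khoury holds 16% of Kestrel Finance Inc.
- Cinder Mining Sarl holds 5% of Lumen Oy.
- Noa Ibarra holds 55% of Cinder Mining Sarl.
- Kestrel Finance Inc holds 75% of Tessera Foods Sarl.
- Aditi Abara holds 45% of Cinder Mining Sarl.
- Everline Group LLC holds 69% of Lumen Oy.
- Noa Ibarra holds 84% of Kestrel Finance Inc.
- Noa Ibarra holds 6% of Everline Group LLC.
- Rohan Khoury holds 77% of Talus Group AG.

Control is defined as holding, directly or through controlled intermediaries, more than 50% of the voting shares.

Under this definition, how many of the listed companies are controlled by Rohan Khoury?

Rohan holds 77% of Talus, so Rohan controls Talus.
Rohan holds 65% of Everline, so Rohan controls Everline.
Everline holds 69% of Lumen, so Rohan controls Lumen.
No other company's threshold is met.
Rohan controls 3 companies.

3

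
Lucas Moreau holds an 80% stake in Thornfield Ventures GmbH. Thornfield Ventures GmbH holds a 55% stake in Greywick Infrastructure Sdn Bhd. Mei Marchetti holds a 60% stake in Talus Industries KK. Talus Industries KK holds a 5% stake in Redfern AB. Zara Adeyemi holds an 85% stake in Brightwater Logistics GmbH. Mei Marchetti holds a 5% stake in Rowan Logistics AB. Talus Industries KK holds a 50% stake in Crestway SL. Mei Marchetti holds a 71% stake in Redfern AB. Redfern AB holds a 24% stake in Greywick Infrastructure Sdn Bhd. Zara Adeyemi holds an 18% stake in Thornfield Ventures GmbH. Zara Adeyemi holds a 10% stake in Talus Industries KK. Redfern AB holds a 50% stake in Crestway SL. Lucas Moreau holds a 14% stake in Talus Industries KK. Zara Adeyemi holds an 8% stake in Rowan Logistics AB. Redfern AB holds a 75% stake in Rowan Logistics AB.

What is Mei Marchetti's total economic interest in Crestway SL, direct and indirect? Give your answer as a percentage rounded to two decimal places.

67.00%

Mei reaches Crestway along 3 paths.
Via Talus: 60% × 50% = 30%.
Via Redfern: 71% × 50% = 35.5%.
Via Talus → Redfern: 60% × 5% × 50% = 1.5%.
Total: 30% + 35.5% + 1.5% = 67%.
Rounded: 67.00%.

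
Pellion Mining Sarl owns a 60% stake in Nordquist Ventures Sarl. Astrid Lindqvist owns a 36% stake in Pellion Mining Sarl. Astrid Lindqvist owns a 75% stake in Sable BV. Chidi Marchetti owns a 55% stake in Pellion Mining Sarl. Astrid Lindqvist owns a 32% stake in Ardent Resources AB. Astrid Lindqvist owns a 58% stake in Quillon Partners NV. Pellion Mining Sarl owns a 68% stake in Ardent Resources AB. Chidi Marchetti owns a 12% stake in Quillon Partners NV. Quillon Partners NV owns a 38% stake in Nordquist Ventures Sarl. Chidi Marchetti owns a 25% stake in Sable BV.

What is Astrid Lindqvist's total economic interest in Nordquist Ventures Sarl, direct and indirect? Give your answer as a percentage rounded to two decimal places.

43.64%

Astrid reaches Nordquist along 2 paths.
Via Pellion: 36% × 60% = 21.6%.
Via Quillon: 58% × 38% = 22.04%.
Total: 21.6% + 22.04% = 43.64%.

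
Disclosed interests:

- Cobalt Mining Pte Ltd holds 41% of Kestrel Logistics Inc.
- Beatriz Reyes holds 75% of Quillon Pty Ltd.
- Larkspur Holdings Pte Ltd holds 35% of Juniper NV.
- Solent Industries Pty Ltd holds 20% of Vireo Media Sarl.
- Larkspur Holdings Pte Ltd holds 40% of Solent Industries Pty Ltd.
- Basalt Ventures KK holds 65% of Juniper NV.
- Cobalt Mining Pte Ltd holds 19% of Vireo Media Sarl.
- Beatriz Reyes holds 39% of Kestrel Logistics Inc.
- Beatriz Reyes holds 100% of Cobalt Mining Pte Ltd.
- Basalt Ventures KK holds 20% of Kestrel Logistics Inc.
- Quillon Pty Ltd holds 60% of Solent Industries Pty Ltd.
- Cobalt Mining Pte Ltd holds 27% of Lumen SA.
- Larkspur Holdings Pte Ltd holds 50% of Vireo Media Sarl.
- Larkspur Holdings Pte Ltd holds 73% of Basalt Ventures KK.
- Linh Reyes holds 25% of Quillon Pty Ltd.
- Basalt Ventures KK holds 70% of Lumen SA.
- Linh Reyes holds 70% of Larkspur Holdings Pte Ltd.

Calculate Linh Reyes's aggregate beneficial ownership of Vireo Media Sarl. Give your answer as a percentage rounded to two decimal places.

43.60%

Linh reaches Vireo along 3 paths.
Via Larkspur: 70% × 50% = 35%.
Via Quillon → Solent: 25% × 60% × 20% = 3%.
Via Larkspur → Solent: 70% × 40% × 20% = 5.6%.
Total: 35% + 3% + 5.6% = 43.6%.
Rounded: 43.60%.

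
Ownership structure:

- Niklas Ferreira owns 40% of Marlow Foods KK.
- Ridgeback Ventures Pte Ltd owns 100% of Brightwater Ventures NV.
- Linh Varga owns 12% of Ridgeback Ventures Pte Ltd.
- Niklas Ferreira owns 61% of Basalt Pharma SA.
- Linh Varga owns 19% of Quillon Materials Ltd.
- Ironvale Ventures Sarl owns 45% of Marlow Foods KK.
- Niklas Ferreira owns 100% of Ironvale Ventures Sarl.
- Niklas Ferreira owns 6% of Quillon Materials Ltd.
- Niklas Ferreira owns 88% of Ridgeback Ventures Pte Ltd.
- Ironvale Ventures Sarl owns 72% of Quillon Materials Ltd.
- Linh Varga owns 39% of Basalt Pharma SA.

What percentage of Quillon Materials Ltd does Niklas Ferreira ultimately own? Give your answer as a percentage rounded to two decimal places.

Niklas reaches Quillon along 2 paths.
Via Ironvale: 100% × 72% = 72%.
Direct stake: 6% = 6%.
Total: 72% + 6% = 78%.
Rounded: 78.00%.

78.00%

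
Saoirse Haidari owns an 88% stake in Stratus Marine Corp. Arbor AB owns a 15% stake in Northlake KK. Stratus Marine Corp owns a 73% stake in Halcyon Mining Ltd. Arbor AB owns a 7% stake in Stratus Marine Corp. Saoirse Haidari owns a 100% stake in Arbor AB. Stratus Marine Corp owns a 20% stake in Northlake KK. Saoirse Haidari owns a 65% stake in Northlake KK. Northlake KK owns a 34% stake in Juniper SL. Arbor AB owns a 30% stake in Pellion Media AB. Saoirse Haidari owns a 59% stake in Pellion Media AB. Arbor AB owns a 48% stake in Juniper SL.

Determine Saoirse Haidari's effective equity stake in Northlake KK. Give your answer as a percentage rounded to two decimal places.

Saoirse reaches Northlake along 4 paths.
Via Arbor: 100% × 15% = 15%.
Direct stake: 65% = 65%.
Via Arbor → Stratus: 100% × 7% × 20% = 1.4%.
Via Stratus: 88% × 20% = 17.6%.
Total: 15% + 65% + 1.4% + 17.6% = 99%.
Rounded: 99.00%.

99.00%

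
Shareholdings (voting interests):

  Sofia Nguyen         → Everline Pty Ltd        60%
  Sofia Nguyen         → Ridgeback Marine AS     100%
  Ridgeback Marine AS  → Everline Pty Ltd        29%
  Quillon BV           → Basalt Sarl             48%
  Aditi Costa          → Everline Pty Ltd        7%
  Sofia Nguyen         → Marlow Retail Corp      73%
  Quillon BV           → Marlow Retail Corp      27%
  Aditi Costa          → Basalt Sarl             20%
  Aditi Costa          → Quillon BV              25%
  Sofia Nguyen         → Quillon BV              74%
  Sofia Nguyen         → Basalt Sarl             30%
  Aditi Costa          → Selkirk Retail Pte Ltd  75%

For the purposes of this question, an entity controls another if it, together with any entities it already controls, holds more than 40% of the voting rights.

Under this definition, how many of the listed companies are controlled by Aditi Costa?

Aditi holds 75% of Selkirk, so Aditi controls Selkirk.
No other company's threshold is met.
Aditi controls 1 company.

1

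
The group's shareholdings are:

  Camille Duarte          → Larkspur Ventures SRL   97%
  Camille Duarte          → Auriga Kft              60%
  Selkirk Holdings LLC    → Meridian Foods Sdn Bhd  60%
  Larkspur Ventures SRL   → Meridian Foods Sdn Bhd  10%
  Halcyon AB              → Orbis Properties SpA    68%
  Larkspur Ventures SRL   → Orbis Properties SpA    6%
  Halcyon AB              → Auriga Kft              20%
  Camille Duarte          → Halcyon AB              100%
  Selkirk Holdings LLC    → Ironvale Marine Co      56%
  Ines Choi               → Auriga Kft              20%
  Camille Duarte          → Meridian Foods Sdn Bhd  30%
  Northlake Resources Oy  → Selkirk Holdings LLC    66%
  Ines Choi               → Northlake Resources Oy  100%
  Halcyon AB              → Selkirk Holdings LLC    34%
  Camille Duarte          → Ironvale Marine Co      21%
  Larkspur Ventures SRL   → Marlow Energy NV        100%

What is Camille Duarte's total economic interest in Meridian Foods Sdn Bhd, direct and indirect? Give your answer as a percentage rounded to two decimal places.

60.10%

Camille reaches Meridian along 3 paths.
Via Larkspur: 97% × 10% = 9.7%.
Via Halcyon → Selkirk: 100% × 34% × 60% = 20.4%.
Direct stake: 30% = 30%.
Total: 9.7% + 20.4% + 30% = 60.1%.
Rounded: 60.10%.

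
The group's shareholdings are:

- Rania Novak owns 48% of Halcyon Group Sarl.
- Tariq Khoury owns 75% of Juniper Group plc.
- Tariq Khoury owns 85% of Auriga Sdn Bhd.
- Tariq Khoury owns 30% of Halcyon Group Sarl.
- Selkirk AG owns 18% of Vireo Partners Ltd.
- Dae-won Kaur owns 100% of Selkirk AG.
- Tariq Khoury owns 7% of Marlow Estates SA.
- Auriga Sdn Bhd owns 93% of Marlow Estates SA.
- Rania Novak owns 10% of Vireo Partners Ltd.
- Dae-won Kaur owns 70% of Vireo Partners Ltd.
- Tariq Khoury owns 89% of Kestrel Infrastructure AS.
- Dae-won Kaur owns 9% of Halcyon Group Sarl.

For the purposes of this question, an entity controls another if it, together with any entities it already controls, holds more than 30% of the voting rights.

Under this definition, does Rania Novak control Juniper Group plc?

No

Rania holds 48% of Halcyon, so Rania controls Halcyon.
Neither Rania nor any entity Rania controls holds any voting interest in Juniper.
So Rania does not control Juniper.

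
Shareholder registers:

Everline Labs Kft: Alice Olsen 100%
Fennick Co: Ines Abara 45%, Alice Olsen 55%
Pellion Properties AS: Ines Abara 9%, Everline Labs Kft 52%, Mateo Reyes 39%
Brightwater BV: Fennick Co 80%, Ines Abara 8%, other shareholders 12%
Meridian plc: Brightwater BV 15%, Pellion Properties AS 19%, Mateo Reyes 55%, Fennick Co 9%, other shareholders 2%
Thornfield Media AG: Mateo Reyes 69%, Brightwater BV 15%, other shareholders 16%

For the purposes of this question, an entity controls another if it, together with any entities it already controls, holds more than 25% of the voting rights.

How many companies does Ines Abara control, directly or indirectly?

Ines holds 45% of Fennick, so Ines controls Fennick.
Fennick and Ines together hold 80% + 8% = 88% of Brightwater, so Ines controls Brightwater.
No other company's threshold is met.
Ines controls 2 companies.

2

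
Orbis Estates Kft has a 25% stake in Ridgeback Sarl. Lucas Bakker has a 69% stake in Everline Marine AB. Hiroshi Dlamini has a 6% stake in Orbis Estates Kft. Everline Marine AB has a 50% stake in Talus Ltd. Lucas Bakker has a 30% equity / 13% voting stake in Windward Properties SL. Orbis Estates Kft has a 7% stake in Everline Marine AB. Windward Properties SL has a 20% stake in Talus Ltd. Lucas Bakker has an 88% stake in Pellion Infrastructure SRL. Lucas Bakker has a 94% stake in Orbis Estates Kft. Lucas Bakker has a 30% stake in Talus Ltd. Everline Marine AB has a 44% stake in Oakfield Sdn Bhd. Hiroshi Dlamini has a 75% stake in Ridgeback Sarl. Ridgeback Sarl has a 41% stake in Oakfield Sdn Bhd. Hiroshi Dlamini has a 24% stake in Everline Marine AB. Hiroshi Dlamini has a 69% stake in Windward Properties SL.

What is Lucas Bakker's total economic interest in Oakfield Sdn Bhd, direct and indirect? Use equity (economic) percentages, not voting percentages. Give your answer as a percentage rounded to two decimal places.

42.89%

Lucas reaches Oakfield along 3 paths.
Via Orbis → Ridgeback: 94% × 25% × 41% = 9.635%.
Via Everline: 69% × 44% = 30.36%.
Via Orbis → Everline: 94% × 7% × 44% = 2.8952%.
Total: 9.635% + 30.36% + 2.8952% = 42.8902%.
Rounded: 42.89%.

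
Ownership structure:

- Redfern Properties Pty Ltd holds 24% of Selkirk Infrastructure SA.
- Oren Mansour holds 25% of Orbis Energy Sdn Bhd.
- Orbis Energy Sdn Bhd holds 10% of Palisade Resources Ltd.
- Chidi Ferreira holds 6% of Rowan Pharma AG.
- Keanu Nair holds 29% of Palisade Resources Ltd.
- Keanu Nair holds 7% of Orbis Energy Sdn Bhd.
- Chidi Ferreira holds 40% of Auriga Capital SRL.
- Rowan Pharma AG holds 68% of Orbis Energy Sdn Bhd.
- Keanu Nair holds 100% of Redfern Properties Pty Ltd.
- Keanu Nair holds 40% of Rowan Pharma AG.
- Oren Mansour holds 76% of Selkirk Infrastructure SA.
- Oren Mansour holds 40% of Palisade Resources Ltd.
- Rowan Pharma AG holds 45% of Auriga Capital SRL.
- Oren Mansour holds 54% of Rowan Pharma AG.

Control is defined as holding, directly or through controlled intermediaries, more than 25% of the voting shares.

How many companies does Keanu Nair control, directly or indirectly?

Keanu holds 40% of Rowan, so Keanu controls Rowan.
Rowan and Keanu together hold 68% + 7% = 75% of Orbis, so Keanu controls Orbis.
Keanu holds 100% of Redfern, so Keanu controls Redfern.
Rowan holds 45% of Auriga, so Keanu controls Auriga.
Orbis and Keanu together hold 10% + 29% = 39% of Palisade, so Keanu controls Palisade.
No other company's threshold is met.
Keanu controls 5 companies.

5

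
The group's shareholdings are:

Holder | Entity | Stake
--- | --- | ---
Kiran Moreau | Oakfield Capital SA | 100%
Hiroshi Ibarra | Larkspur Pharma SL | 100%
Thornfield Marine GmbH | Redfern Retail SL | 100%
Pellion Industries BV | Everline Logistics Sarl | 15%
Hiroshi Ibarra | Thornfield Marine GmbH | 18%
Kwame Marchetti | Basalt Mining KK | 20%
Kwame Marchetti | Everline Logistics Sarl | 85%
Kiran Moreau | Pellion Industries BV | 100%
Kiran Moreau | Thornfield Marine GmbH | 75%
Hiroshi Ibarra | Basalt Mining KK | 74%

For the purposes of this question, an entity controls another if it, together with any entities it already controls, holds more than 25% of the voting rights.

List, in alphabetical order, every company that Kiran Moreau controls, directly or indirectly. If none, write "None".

Oakfield Capital SA, Pellion Industries BV, Redfern Retail SL, Thornfield Marine GmbH

Kiran holds 75% of Thornfield, so Kiran controls Thornfield.
Kiran holds 100% of Pellion, so Kiran controls Pellion.
Kiran holds 100% of Oakfield, so Kiran controls Oakfield.
Thornfield holds 100% of Redfern, so Kiran controls Redfern.
No other company's threshold is met.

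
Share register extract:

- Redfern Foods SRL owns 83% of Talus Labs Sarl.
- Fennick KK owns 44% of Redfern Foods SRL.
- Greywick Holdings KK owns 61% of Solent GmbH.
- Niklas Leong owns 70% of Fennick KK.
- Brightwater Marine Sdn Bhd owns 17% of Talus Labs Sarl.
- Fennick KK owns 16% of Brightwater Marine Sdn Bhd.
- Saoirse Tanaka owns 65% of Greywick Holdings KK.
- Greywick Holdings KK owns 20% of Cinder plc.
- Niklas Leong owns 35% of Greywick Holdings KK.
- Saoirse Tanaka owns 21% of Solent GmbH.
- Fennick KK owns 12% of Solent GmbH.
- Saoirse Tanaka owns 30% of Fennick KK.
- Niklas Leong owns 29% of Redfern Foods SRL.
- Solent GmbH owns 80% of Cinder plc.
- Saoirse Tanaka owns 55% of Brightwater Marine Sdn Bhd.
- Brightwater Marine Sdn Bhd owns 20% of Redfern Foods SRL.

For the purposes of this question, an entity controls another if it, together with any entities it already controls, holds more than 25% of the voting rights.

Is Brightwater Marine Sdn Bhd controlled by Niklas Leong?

Niklas holds 35% of Greywick, so Niklas controls Greywick.
Niklas holds 70% of Fennick, so Niklas controls Fennick.
Greywick and Fennick together hold 61% + 12% = 73% of Solent, so Niklas controls Solent.
Fennick and Niklas together hold 44% + 29% = 73% of Redfern, so Niklas controls Redfern.
Redfern holds 83% of Talus, so Niklas controls Talus.
Solent and Greywick together hold 80% + 20% = 100% of Cinder, so Niklas controls Cinder.
In Brightwater, Niklas's side holds only 16%, not > 25%.
So Niklas does not control Brightwater.

No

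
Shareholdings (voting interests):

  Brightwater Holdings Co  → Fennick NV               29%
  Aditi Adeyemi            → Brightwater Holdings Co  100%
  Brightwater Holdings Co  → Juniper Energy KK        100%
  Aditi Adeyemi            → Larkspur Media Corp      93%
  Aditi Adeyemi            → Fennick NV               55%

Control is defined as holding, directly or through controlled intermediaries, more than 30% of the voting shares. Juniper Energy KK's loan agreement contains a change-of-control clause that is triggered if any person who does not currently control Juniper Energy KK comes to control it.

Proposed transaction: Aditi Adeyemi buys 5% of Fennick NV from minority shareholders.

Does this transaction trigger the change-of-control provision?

The purchase changes only Aditi's holdings, so Aditi is the only person who could newly come to control Juniper.
Aditi holds 100% of Brightwater, so Aditi controls Brightwater.
Brightwater holds 100% of Juniper, so Aditi controls Juniper.
So Aditi already controls Juniper before the transaction.
After the purchase, Aditi's direct stake in Fennick rises to 55% + 5% = 60%.
Aditi controlled Juniper already, so this is not a new person acquiring control; every other person's position is unchanged or reduced.
No new person acquires control, so the clause is not triggered.

No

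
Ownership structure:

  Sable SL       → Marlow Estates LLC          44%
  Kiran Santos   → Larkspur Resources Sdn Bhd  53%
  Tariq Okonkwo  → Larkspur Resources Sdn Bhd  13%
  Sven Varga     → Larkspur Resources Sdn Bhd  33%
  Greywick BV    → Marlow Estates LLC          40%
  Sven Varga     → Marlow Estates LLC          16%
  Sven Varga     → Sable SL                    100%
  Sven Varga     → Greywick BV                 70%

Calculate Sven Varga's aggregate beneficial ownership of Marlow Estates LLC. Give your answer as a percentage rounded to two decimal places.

Sven reaches Marlow along 3 paths.
Via Sable: 100% × 44% = 44%.
Direct stake: 16% = 16%.
Via Greywick: 70% × 40% = 28%.
Total: 44% + 16% + 28% = 88%.
Rounded: 88.00%.

88.00%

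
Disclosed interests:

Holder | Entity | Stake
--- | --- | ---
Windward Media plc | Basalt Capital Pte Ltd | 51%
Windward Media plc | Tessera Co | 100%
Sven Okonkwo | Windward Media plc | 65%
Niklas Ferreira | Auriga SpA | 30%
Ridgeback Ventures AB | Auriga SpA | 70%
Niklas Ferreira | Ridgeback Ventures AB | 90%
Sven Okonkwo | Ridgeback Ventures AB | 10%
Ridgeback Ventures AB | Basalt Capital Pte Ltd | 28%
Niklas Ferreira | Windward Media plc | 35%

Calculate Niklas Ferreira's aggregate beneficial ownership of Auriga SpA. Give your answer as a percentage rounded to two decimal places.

93.00%

Niklas reaches Auriga along 2 paths.
Direct stake: 30% = 30%.
Via Ridgeback: 90% × 70% = 63%.
Total: 30% + 63% = 93%.
Rounded: 93.00%.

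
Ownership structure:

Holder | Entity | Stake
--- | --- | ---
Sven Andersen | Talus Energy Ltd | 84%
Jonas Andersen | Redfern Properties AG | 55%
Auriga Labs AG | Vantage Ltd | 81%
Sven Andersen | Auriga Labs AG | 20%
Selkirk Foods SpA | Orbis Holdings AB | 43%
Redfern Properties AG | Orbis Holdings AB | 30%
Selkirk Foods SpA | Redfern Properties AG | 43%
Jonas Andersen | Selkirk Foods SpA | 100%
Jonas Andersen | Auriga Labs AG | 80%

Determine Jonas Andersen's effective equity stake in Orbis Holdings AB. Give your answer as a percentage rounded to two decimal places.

Jonas reaches Orbis along 3 paths.
Via Redfern: 55% × 30% = 16.5%.
Via Selkirk → Redfern: 100% × 43% × 30% = 12.9%.
Via Selkirk: 100% × 43% = 43%.
Total: 16.5% + 12.9% + 43% = 72.4%.
Rounded: 72.40%.

72.40%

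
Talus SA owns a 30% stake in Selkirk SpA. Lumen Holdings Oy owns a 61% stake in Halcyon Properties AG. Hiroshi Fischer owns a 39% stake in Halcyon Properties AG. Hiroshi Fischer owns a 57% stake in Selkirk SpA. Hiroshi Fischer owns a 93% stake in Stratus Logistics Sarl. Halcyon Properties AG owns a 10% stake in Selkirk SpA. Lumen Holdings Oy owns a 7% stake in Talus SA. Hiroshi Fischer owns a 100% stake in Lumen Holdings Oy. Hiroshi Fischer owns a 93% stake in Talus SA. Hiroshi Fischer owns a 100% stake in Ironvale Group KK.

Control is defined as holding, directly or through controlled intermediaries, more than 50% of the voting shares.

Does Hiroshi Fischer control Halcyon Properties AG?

Yes

Hiroshi holds 100% of Lumen, so Hiroshi controls Lumen.
Hiroshi and Lumen together hold 39% + 61% = 100% of Halcyon, so Hiroshi controls Halcyon.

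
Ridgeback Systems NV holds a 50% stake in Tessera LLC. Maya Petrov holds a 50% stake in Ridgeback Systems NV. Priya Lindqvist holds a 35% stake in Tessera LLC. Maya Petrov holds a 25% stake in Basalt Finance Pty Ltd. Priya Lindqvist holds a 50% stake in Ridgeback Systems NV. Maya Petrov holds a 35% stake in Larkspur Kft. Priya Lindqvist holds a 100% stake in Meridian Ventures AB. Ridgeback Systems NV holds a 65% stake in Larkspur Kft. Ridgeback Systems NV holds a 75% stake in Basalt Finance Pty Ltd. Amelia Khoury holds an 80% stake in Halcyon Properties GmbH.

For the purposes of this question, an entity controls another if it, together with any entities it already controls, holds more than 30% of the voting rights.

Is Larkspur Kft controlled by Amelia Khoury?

No

Amelia holds 80% of Halcyon, so Amelia controls Halcyon.
Neither Amelia nor any entity Amelia controls holds any voting interest in Larkspur.
So Amelia does not control Larkspur.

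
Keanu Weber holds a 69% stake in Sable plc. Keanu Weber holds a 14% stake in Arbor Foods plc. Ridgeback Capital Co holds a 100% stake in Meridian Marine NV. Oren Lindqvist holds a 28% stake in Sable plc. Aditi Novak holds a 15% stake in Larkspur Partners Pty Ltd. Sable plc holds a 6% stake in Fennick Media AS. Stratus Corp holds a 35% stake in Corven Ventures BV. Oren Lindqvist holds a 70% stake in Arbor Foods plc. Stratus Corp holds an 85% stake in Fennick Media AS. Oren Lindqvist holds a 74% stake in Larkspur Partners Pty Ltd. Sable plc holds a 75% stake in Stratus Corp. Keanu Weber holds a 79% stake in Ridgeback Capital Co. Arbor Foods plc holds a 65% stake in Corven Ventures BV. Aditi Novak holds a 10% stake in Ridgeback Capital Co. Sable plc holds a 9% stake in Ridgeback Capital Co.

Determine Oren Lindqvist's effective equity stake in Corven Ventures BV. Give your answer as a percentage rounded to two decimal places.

Oren reaches Corven along 2 paths.
Via Arbor: 70% × 65% = 45.5%.
Via Sable → Stratus: 28% × 75% × 35% = 7.35%.
Total: 45.5% + 7.35% = 52.85%.

52.85%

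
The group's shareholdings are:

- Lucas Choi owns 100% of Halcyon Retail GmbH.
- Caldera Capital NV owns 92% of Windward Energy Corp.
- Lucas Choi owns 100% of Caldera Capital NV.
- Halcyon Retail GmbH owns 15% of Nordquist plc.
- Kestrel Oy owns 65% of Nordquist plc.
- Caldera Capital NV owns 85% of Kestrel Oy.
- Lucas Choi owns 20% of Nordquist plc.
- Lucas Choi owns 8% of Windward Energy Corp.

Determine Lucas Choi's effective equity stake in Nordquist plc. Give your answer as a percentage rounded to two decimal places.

90.25%

Lucas reaches Nordquist along 3 paths.
Via Caldera → Kestrel: 100% × 85% × 65% = 55.25%.
Via Halcyon: 100% × 15% = 15%.
Direct stake: 20% = 20%.
Total: 55.25% + 15% + 20% = 90.25%.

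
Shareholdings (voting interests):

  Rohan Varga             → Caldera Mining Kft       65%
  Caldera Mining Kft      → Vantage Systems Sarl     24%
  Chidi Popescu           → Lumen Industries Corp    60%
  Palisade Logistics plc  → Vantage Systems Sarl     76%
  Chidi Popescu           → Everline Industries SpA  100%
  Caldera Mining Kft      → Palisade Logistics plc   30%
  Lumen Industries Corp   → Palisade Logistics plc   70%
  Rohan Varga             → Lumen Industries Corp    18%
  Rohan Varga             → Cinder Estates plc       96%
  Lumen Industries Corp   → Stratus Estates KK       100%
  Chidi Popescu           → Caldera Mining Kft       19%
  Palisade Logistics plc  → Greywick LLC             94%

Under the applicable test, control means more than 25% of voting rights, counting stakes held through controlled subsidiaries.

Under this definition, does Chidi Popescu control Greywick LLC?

Yes

Chidi holds 60% of Lumen, so Chidi controls Lumen.
Lumen holds 70% of Palisade, so Chidi controls Palisade.
Palisade holds 94% of Greywick, so Chidi controls Greywick.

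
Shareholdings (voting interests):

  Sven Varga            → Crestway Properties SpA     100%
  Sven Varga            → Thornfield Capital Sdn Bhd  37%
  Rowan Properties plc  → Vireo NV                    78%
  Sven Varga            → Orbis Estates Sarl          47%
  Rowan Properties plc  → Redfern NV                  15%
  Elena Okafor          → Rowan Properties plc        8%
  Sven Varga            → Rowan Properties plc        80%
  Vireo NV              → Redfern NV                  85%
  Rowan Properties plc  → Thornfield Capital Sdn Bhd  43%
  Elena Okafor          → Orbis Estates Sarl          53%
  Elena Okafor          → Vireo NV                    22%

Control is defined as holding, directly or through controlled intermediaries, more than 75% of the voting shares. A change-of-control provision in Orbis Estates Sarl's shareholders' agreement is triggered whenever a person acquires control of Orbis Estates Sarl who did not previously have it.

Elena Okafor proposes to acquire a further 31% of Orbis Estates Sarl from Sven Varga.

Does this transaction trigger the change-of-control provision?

The purchase adds only to Elena's holdings (Sven's stake shrinks), so Elena is the only person who could newly come to control Orbis.
Elena's largest direct stake is 53% in Orbis, which does not meet the threshold, so Elena controls no company.
In Orbis, Elena's side holds only 53%, not > 75%.
So before the transaction, Elena does not control Orbis.
After the purchase, Elena's direct stake in Orbis rises to 53% + 31% = 84%, and Sven's stake falls to 16%.
Elena holds 84% of Orbis, so Elena controls Orbis.
Elena did not control Orbis before and does after, so the clause is triggered.

Yes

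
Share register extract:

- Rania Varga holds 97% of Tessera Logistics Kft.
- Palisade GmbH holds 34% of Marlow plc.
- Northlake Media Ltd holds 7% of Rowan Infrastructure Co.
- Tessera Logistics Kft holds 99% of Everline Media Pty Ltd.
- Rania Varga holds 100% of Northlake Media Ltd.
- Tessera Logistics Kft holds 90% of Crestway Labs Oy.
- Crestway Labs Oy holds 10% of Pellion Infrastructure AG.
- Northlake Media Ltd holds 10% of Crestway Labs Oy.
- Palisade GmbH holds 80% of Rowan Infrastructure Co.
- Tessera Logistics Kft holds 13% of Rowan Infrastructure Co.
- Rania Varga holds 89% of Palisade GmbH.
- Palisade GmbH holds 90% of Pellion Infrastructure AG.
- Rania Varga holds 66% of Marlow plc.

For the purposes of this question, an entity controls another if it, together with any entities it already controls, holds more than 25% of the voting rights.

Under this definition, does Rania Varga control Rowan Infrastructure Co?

Yes

Rania holds 100% of Northlake, so Rania controls Northlake.
Rania holds 89% of Palisade, so Rania controls Palisade.
Rania holds 97% of Tessera, so Rania controls Tessera.
Palisade and Northlake and Tessera together hold 80% + 7% + 13% = 100% of Rowan, so Rania controls Rowan.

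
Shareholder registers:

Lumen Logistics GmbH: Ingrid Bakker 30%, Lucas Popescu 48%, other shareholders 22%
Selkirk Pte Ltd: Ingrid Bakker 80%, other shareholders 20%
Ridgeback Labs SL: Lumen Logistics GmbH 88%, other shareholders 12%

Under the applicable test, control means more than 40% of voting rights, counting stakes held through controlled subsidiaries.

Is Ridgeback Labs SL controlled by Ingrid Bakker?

No

Ingrid holds 80% of Selkirk, so Ingrid controls Selkirk.
Neither Ingrid nor any entity Ingrid controls holds any voting interest in Ridgeback.
So Ingrid does not control Ridgeback.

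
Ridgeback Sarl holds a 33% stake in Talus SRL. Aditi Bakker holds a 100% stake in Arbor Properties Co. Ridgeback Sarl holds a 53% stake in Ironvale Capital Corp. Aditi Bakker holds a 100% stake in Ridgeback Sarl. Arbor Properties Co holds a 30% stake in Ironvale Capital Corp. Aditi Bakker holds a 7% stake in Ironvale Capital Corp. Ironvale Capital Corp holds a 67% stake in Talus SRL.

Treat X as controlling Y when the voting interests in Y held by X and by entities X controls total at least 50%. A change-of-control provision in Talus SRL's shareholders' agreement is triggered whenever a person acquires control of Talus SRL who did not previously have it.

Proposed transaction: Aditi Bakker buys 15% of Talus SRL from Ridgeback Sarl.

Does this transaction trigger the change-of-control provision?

The purchase adds only to Aditi's holdings (Ridgeback's stake shrinks), so Aditi is the only person who could newly come to control Talus.
Aditi holds 100% of Ridgeback, so Aditi controls Ridgeback.
Aditi holds 100% of Arbor, so Aditi controls Arbor.
Ridgeback and Aditi and Arbor together hold 53% + 7% + 30% = 90% of Ironvale, so Aditi controls Ironvale.
Ridgeback and Ironvale together hold 33% + 67% = 100% of Talus, so Aditi controls Talus.
So Aditi already controls Talus before the transaction.
After the purchase, Aditi holds 15% of Talus directly, and Ridgeback's stake falls to 18%.
Aditi controlled Talus already, so this is not a new person acquiring control; every other person's position is unchanged or reduced.
No new person acquires control, so the clause is not triggered.

No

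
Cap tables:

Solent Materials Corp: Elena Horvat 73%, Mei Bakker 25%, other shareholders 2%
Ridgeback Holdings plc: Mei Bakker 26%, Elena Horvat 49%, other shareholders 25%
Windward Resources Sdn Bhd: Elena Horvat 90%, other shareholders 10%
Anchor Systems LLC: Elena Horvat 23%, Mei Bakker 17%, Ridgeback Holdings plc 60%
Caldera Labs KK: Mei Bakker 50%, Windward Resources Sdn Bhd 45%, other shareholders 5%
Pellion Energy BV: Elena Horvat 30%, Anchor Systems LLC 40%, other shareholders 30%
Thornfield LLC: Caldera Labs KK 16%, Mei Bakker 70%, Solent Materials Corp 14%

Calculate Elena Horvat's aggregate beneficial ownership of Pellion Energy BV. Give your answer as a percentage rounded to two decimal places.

Elena reaches Pellion along 3 paths.
Direct stake: 30% = 30%.
Via Anchor: 23% × 40% = 9.2%.
Via Ridgeback → Anchor: 49% × 60% × 40% = 11.76%.
Total: 30% + 9.2% + 11.76% = 50.96%.

50.96%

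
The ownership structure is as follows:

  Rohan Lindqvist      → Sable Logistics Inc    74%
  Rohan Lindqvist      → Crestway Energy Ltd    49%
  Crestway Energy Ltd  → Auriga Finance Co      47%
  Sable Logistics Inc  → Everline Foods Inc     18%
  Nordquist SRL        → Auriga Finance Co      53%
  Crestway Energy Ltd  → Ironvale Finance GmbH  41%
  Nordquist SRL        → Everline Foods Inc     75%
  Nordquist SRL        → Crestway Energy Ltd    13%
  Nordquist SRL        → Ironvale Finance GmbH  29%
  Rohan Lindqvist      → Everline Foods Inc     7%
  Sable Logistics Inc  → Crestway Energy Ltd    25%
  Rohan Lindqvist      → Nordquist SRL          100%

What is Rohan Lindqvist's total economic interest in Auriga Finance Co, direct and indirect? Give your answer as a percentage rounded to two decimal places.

90.84%

Rohan reaches Auriga along 4 paths.
Via Nordquist: 100% × 53% = 53%.
Via Sable → Crestway: 74% × 25% × 47% = 8.695%.
Via Crestway: 49% × 47% = 23.03%.
Via Nordquist → Crestway: 100% × 13% × 47% = 6.11%.
Total: 53% + 8.695% + 23.03% + 6.11% = 90.835%.
Rounded: 90.84%.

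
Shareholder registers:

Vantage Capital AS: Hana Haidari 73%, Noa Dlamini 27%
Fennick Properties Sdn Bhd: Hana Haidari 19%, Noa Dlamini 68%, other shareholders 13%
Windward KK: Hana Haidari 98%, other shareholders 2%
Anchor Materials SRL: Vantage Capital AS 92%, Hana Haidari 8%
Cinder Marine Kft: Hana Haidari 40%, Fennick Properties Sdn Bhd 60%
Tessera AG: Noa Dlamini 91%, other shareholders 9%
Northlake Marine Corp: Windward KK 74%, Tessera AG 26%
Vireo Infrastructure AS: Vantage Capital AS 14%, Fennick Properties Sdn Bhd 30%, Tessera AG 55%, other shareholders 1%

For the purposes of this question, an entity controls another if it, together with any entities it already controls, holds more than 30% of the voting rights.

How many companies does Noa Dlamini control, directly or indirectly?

Noa holds 68% of Fennick, so Noa controls Fennick.
Fennick holds 60% of Cinder, so Noa controls Cinder.
Noa holds 91% of Tessera, so Noa controls Tessera.
Fennick and Tessera together hold 30% + 55% = 85% of Vireo, so Noa controls Vireo.
No other company's threshold is met.
Noa controls 4 companies.

4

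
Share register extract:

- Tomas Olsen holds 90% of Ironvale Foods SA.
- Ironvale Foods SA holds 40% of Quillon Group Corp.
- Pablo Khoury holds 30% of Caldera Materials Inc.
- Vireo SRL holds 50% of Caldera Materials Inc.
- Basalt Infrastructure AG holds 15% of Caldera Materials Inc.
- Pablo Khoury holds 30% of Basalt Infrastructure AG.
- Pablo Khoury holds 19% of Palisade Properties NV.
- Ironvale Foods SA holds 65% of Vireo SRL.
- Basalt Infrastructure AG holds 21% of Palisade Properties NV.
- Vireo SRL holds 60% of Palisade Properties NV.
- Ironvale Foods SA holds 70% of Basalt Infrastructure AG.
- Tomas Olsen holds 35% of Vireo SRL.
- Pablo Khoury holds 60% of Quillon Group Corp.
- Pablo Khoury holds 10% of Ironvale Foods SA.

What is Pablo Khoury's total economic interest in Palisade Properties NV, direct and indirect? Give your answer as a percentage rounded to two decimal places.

Pablo reaches Palisade along 4 paths.
Direct stake: 19% = 19%.
Via Ironvale → Vireo: 10% × 65% × 60% = 3.9%.
Via Basalt: 30% × 21% = 6.3%.
Via Ironvale → Basalt: 10% × 70% × 21% = 1.47%.
Total: 19% + 3.9% + 6.3% + 1.47% = 30.67%.

30.67%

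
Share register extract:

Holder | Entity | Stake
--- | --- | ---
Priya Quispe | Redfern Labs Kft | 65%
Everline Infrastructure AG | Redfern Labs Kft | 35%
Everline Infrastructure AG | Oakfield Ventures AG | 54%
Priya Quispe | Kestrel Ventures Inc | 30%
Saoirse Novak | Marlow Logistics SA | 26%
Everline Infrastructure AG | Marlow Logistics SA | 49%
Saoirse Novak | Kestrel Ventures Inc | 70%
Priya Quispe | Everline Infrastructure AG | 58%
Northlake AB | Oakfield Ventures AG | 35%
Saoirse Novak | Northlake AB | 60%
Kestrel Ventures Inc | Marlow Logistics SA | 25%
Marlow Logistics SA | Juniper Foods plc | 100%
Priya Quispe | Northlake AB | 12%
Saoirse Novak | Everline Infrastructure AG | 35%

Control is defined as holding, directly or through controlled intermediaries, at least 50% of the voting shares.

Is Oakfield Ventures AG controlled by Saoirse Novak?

No

Saoirse holds 70% of Kestrel, so Saoirse controls Kestrel.
Saoirse holds 60% of Northlake, so Saoirse controls Northlake.
Saoirse and Kestrel together hold 26% + 25% = 51% of Marlow, so Saoirse controls Marlow.
Marlow holds 100% of Juniper, so Saoirse controls Juniper.
In Oakfield, Saoirse's side holds only 35%, not ≥ 50%.
So Saoirse does not control Oakfield.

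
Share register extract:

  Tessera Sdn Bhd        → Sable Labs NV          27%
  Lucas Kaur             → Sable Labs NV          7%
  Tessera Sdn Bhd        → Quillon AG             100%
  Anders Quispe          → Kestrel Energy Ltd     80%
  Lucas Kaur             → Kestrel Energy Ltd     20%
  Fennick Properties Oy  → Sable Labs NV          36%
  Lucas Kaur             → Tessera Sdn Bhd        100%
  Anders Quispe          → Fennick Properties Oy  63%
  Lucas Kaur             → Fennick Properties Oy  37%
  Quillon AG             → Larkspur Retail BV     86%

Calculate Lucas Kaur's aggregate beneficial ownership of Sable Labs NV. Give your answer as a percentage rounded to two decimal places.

Lucas reaches Sable along 3 paths.
Direct stake: 7% = 7%.
Via Fennick: 37% × 36% = 13.32%.
Via Tessera: 100% × 27% = 27%.
Total: 7% + 13.32% + 27% = 47.32%.

47.32%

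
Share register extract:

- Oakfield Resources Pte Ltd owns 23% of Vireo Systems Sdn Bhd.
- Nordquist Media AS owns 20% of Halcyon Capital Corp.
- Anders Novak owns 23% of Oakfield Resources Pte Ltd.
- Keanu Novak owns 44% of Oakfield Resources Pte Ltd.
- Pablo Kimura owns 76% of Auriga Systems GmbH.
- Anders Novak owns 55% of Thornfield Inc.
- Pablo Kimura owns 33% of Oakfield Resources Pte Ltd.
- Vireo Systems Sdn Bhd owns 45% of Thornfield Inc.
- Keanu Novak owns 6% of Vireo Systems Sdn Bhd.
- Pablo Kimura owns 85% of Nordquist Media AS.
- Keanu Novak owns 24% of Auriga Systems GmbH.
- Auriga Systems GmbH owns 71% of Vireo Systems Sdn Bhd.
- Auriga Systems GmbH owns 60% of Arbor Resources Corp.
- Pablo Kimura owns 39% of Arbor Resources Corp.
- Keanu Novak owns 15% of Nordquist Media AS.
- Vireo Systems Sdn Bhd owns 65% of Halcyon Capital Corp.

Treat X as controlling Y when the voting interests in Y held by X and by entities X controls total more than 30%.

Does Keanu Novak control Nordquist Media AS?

Keanu holds 44% of Oakfield, so Keanu controls Oakfield.
In Nordquist, Keanu's side holds only 15%, not > 30%.
So Keanu does not control Nordquist.

No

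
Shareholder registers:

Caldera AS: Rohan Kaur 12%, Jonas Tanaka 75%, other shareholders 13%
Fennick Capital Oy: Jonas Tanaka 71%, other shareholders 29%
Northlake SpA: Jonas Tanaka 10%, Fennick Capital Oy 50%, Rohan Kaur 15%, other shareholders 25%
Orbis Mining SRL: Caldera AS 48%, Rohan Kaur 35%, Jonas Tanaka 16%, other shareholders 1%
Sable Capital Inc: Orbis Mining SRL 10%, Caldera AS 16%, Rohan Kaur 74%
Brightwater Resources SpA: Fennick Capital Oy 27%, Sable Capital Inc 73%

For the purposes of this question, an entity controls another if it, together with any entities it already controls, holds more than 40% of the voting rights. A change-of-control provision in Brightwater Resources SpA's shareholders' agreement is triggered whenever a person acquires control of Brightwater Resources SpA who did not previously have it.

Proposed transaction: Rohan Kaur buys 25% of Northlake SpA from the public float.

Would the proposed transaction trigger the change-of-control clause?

No

The purchase changes only Rohan's holdings, so Rohan is the only person who could newly come to control Brightwater.
Rohan holds 74% of Sable, so Rohan controls Sable.
Sable holds 73% of Brightwater, so Rohan controls Brightwater.
So Rohan already controls Brightwater before the transaction.
After the purchase, Rohan's direct stake in Northlake rises to 15% + 25% = 40%.
Rohan controlled Brightwater already, so this is not a new person acquiring control; every other person's position is unchanged or reduced.
No new person acquires control, so the clause is not triggered.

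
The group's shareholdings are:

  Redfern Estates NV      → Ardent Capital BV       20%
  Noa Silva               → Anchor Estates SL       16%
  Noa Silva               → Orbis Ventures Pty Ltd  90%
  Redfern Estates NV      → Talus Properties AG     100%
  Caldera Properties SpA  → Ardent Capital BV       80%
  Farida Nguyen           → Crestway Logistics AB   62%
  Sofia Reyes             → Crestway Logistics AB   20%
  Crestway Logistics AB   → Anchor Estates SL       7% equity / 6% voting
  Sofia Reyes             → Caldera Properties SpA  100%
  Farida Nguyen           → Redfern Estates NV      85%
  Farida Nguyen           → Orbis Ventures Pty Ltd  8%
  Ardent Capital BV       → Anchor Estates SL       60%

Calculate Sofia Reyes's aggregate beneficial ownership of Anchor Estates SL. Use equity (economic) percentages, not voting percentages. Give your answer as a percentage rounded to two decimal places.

49.40%

Sofia reaches Anchor along 2 paths.
Via Crestway: 20% × 7% = 1.4%.
Via Caldera → Ardent: 100% × 80% × 60% = 48%.
Total: 1.4% + 48% = 49.4%.
Rounded: 49.40%.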